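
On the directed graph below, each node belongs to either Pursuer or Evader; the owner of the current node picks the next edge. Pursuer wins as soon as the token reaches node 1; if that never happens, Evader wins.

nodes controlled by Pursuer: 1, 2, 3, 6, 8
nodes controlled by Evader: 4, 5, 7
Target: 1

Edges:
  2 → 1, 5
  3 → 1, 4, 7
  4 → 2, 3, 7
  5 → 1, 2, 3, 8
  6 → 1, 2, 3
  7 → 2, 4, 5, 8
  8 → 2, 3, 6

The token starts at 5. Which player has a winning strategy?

A0 = {1}
A1: add {2, 3, 6} — 2 (Pursuer) has 2→1; 3 (Pursuer) has 3→1; 6 (Pursuer) has 6→1.
A2: add {8} — 8 (Pursuer) has 8→2.
A3: add {5} — 5 (Evader): all of {1, 2, 3, 8} already in.
A4 = A3; e.g. 4 (Evader) can still go to 7. Fixed point.
5 ∈ A3, so Pursuer can force the target.

Pursuer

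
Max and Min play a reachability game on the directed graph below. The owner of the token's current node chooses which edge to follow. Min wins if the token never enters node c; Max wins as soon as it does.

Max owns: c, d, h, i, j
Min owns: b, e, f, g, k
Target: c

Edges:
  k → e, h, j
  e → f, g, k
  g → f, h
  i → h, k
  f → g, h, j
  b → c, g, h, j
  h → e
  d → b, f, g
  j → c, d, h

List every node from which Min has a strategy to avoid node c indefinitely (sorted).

b, d, e, f, g, h, i, k

A0 = {c}
A1: add {j} — j (Max) has j→c.
A2 = A1; e.g. b (Min) can still go to g. Fixed point.
Max's attractor = {c, j}; Min avoids the target exactly from the complement.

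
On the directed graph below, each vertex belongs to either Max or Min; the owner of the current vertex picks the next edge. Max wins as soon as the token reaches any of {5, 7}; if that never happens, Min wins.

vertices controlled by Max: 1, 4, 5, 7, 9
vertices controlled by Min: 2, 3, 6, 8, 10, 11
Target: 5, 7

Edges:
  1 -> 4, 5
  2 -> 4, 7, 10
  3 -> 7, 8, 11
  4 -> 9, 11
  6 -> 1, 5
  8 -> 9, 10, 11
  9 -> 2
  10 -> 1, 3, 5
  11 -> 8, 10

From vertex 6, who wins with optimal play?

Max

A0 = {5, 7}
A1: add {1} — 1 (Max) has 1→5.
A2: add {6} — 6 (Min): all of {1, 5} already in.
A3 = A2; e.g. 2 (Min) can still go to 4. Fixed point.
6 ∈ A2, so Max can force the target.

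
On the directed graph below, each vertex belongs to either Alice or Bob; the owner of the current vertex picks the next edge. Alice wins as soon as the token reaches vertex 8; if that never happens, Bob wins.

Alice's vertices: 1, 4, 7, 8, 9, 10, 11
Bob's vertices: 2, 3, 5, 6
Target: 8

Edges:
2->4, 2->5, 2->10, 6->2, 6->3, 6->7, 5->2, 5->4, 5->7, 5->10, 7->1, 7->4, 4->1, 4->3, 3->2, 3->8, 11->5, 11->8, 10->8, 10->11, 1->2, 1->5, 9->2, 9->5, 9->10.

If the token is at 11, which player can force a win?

Alice

A0 = {8}
A1: add {10, 11} — 10 (Alice) has 10→8; 11 (Alice) has 11→8.
11 ∈ A1, so Alice can force the target.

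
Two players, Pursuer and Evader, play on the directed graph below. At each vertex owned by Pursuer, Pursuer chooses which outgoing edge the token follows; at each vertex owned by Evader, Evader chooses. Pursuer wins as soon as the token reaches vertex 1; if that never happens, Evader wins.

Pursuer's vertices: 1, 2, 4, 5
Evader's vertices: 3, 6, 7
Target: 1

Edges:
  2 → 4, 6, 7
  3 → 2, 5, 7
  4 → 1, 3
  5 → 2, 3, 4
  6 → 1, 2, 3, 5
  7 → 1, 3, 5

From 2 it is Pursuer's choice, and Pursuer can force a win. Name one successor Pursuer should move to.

4

A0 = {1}
A1: add {4} — 4 (Pursuer) has 4→1.
A2: add {2, 5} — 2 (Pursuer) has 2→4; 5 (Pursuer) has 5→4.
A3 = A2; e.g. 3 (Evader) can still go to 7. Fixed point.
From 2, successor 4 is in the attractor (rank 1); the other successors 6, 7 are not.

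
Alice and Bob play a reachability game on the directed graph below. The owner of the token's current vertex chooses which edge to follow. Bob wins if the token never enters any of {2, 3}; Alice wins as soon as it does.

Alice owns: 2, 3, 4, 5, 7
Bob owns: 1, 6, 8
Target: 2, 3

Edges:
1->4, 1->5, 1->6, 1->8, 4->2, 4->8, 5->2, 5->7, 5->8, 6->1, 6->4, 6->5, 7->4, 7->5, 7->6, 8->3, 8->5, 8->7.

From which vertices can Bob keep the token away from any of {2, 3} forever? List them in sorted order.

A0 = {2, 3}
A1: add {4, 5} — 4 (Alice) has 4→2; 5 (Alice) has 5→2.
A2: add {7} — 7 (Alice) has 7→4.
A3: add {8} — 8 (Bob): all of {3, 5, 7} already in.
A4 = A3; e.g. 1 (Bob) can still go to 6. Fixed point.
Alice's attractor = {2, 3, 4, 5, 7, 8}; Bob avoids the target exactly from the complement.

1, 6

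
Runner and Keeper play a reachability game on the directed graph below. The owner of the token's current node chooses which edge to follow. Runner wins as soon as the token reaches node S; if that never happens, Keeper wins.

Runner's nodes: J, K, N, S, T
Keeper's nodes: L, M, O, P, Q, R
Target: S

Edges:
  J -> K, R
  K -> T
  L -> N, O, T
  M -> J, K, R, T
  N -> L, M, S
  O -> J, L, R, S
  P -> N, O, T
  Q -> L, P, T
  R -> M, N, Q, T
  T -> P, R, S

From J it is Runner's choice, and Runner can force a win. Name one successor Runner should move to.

K

A0 = {S}
A1: add {N, T} — N (Runner) has N→S; T (Runner) has T→S.
A2: add {K} — K (Runner) has K→T.
A3: add {J} — J (Runner) has J→K.
A4 = A3; e.g. L (Keeper) can still go to O. Fixed point.
From J, successor K is in the attractor (rank 2); the other successor R is not.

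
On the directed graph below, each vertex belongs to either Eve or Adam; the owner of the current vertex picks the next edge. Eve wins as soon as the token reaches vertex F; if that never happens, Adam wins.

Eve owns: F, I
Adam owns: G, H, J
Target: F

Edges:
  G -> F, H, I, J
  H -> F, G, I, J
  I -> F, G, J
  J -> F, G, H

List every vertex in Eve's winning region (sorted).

A0 = {F}
A1: add {I} — I (Eve) has I→F.
A2 = A1; e.g. G (Adam) can still go to H. Fixed point.
Eve's winning region = {F, I}.

F, I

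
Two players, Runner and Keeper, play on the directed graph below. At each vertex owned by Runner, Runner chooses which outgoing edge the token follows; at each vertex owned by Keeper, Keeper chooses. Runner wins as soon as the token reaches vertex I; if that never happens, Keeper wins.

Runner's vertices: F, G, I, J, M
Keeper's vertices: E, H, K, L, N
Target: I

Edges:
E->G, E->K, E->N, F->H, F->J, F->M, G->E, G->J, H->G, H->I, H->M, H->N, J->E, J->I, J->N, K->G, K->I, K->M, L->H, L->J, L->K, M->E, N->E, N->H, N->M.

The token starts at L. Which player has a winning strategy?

Keeper

A0 = {I}
A1: add {J} — J (Runner) has J→I.
A2: add {F, G} — F (Runner) has F→J; G (Runner) has G→J.
A3 = A2; e.g. E (Keeper) can still go to K. Fixed point.
L never enters the attractor, so Keeper can avoid the target forever.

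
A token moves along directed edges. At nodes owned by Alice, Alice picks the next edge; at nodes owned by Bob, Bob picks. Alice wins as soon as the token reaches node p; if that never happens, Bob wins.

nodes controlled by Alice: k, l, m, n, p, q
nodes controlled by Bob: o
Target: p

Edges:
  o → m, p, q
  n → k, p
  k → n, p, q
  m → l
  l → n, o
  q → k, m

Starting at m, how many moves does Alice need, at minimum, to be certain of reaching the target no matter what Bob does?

3

A0 = {p}
A1: add {k, n} — k (Alice) has k→p; n (Alice) has n→p.
A2: add {l, q} — l (Alice) has l→n; q (Alice) has q→k.
A3: add {m} — m (Alice) has m→l.
m enters the attractor at level 3, so Alice can force the target in 3 moves from there.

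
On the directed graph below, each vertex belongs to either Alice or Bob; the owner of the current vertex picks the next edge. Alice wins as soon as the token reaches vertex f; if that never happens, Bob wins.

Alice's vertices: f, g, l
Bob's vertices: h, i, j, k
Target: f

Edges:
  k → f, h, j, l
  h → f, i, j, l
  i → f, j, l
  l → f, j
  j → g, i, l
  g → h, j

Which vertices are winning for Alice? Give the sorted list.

A0 = {f}
A1: add {l} — l (Alice) has l→f.
A2 = A1; e.g. g (Alice) has no edge into A1. Fixed point.
Alice's winning region = {f, l}.

f, l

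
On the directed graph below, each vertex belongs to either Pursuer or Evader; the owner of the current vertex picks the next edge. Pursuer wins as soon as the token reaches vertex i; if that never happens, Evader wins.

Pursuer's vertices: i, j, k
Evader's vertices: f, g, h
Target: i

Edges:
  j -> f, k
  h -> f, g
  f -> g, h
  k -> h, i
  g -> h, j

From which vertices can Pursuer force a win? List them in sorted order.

A0 = {i}
A1: add {k} — k (Pursuer) has k→i.
A2: add {j} — j (Pursuer) has j→k.
A3 = A2; e.g. f (Evader) can still go to g. Fixed point.
Pursuer's winning region = {i, j, k}.

i, j, k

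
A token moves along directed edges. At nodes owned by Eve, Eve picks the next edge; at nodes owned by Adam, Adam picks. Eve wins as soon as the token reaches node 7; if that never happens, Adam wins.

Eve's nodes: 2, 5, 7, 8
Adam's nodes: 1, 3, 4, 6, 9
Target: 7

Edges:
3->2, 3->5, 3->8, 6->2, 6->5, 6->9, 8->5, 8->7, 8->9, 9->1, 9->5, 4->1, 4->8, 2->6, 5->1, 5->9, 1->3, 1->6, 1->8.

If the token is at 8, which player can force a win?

A0 = {7}
A1: add {8} — 8 (Eve) has 8→7.
A2 = A1; e.g. 1 (Adam) can still go to 3. Fixed point.
8 ∈ A1, so Eve can force the target.

Eve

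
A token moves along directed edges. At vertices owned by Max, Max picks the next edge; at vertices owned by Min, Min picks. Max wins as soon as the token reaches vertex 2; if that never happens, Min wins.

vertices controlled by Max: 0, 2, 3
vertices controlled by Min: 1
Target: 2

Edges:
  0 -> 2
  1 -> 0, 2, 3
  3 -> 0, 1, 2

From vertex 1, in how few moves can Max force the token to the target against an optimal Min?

A0 = {2}
A1: add {0, 3} — 0 (Max) has 0→2; 3 (Max) has 3→2.
A2: add {1} — 1 (Min): all of {0, 2, 3} already in.
A2 = all vertices. Fixed point.
1 enters the attractor at level 2, so Max can force the target in 2 moves from there.

2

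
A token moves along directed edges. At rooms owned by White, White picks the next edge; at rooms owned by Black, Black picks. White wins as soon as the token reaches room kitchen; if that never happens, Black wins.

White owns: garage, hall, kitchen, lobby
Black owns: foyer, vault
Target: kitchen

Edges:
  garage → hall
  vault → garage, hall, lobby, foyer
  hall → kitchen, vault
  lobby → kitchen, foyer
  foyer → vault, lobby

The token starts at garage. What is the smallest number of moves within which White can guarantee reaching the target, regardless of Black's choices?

2

A0 = {kitchen}
A1: add {hall, lobby} — hall (White) has hall→kitchen; lobby (White) has lobby→kitchen.
A2: add {garage} — garage (White) has garage→hall.
A3 = A2; e.g. vault (Black) can still go to foyer. Fixed point.
garage enters the attractor at level 2, so White can force the target in 2 moves from there.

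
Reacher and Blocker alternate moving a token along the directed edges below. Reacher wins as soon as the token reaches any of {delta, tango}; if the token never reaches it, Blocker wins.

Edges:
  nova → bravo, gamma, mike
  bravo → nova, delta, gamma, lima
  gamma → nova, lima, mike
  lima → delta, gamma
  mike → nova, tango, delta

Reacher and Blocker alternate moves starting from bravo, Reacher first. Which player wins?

Reacher

Track states (vertex, player-to-move).
A0 = {(tango,Reacher), (tango,Blocker), (delta,Reacher), (delta,Blocker)}
A1: add {(bravo,Reacher), (lima,Reacher), (mike,Reacher)}.
(bravo,Reacher) ∈ A1 ⇒ Reacher forces the target.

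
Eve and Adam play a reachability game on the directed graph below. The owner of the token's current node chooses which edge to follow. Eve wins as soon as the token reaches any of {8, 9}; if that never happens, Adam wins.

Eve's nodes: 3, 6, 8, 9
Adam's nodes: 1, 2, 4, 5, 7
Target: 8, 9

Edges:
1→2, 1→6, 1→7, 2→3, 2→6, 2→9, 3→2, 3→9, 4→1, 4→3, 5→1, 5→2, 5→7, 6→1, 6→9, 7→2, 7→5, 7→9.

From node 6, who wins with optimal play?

A0 = {8, 9}
A1: add {3, 6} — 3 (Eve) has 3→9; 6 (Eve) has 6→9.
6 ∈ A1, so Eve can force the target.

Eve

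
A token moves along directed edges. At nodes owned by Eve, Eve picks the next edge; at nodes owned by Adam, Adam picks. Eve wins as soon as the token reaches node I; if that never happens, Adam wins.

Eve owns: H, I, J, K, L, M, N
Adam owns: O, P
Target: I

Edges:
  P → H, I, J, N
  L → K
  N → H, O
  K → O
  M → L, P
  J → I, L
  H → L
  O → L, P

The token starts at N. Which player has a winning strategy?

Adam

A0 = {I}
A1: add {J} — J (Eve) has J→I.
A2 = A1; e.g. H (Eve) has no edge into A1. Fixed point.
N never enters the attractor, so Adam can avoid the target forever.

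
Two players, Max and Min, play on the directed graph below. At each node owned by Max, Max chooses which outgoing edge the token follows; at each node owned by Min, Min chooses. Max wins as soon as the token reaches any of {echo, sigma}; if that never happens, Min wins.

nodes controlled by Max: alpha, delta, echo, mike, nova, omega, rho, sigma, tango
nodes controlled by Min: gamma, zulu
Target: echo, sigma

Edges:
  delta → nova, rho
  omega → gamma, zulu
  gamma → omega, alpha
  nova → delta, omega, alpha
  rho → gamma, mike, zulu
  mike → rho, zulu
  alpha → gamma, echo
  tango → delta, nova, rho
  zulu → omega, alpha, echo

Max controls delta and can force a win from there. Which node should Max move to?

nova

A0 = {echo, sigma}
A1: add {alpha} — alpha (Max) has alpha→echo.
A2: add {nova} — nova (Max) has nova→alpha.
A3: add {delta, tango} — delta (Max) has delta→nova; tango (Max) has tango→nova.
A4 = A3; e.g. omega (Max) has no edge into A3. Fixed point.
From delta, successor nova is in the attractor (rank 2); the other successor rho is not.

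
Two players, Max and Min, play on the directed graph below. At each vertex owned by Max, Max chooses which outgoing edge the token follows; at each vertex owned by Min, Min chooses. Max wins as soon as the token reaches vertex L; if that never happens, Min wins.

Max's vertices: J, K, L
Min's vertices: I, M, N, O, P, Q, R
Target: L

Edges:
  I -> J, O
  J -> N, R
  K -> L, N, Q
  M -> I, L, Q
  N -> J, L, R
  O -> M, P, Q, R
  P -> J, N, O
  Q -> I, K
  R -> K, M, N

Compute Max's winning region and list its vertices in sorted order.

A0 = {L}
A1: add {K} — K (Max) has K→L.
A2 = A1; e.g. I (Min) can still go to J. Fixed point.
Max's winning region = {K, L}.

K, L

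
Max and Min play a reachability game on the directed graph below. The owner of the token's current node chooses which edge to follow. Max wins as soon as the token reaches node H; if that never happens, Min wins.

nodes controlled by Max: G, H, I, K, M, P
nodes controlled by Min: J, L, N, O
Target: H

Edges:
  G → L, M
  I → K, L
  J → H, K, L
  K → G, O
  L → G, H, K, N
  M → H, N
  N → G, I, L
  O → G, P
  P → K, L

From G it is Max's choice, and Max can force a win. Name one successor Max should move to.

A0 = {H}
A1: add {M} — M (Max) has M→H.
A2: add {G} — G (Max) has G→M.
A3: add {K} — K (Max) has K→G.
A4: add {I, P} — I (Max) has I→K; P (Max) has P→K.
A5: add {O} — O (Min): all of {G, P} already in.
A6 = A5; e.g. J (Min) can still go to L. Fixed point.
From G, successor M is in the attractor (rank 1); the other successor L is not.

M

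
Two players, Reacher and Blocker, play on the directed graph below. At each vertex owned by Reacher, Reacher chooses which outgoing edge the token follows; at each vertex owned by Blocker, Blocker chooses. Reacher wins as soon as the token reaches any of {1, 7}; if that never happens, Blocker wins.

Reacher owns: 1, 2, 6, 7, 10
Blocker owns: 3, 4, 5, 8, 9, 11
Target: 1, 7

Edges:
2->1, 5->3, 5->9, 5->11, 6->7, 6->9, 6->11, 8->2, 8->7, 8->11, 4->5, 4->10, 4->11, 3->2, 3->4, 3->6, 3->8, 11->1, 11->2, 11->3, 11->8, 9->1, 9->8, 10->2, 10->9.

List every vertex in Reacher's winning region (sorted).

1, 2, 6, 7, 10

A0 = {1, 7}
A1: add {2, 6} — 2 (Reacher) has 2→1; 6 (Reacher) has 6→7.
A2: add {10} — 10 (Reacher) has 10→2.
A3 = A2; e.g. 3 (Blocker) can still go to 4. Fixed point.
Reacher's winning region = {1, 2, 6, 7, 10}.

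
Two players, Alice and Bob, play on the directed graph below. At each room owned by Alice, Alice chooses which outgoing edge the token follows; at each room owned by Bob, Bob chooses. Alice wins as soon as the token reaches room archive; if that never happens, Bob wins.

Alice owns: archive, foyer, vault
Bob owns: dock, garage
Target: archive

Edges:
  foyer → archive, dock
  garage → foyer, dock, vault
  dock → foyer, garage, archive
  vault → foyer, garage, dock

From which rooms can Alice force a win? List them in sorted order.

A0 = {archive}
A1: add {foyer} — foyer (Alice) has foyer→archive.
A2: add {vault} — vault (Alice) has vault→foyer.
A3 = A2; e.g. garage (Bob) can still go to dock. Fixed point.
Alice's winning region = {archive, foyer, vault}.

archive, foyer, vault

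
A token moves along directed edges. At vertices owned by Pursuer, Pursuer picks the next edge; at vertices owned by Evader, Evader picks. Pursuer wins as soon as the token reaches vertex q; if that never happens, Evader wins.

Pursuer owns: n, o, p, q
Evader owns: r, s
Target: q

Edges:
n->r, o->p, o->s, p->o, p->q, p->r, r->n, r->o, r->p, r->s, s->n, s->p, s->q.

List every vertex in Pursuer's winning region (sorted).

o, p, q

A0 = {q}
A1: add {p} — p (Pursuer) has p→q.
A2: add {o} — o (Pursuer) has o→p.
A3 = A2; e.g. n (Pursuer) has no edge into A2. Fixed point.
Pursuer's winning region = {o, p, q}.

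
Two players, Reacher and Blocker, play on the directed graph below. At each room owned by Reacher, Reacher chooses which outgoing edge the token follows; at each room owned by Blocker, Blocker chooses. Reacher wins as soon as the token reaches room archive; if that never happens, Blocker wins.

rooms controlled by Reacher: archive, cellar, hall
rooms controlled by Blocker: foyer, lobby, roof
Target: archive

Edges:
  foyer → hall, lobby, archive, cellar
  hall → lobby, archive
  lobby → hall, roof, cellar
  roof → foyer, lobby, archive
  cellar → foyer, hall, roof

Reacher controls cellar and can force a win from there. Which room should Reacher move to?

hall

A0 = {archive}
A1: add {hall} — hall (Reacher) has hall→archive.
A2: add {cellar} — cellar (Reacher) has cellar→hall.
A3 = A2; e.g. foyer (Blocker) can still go to lobby. Fixed point.
From cellar, successor hall is in the attractor (rank 1); the other successors foyer, roof are not.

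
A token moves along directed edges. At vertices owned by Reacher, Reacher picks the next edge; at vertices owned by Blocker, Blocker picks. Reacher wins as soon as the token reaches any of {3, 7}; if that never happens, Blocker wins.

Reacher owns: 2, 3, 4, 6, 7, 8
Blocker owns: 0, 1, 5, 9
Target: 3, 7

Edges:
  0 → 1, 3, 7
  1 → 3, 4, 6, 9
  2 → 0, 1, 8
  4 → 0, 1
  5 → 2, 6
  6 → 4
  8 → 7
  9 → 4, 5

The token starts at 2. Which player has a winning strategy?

Reacher

A0 = {3, 7}
A1: add {8} — 8 (Reacher) has 8→7.
A2: add {2} — 2 (Reacher) has 2→8.
A3 = A2; e.g. 0 (Blocker) can still go to 1. Fixed point.
2 ∈ A2, so Reacher can force the target.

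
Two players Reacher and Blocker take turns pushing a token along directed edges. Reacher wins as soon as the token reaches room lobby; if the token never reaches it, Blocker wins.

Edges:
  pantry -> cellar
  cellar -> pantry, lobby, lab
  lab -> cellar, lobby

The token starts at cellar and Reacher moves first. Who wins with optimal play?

Reacher

Track states (vertex, player-to-move).
A0 = {(lobby,Reacher), (lobby,Blocker)}
A1: add {(cellar,Reacher), (lab,Reacher)}.
(cellar,Reacher) ∈ A1 ⇒ Reacher forces the target.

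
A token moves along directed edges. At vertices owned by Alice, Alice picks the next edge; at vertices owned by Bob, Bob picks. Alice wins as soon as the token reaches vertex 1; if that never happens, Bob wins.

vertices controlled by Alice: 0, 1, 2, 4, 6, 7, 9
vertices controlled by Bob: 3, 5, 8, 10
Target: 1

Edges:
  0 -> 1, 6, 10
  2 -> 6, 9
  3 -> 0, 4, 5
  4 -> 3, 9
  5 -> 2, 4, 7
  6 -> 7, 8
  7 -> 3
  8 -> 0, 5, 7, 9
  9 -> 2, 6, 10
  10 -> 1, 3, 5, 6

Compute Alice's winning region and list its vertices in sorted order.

0, 1

A0 = {1}
A1: add {0} — 0 (Alice) has 0→1.
A2 = A1; e.g. 2 (Alice) has no edge into A1. Fixed point.
Alice's winning region = {0, 1}.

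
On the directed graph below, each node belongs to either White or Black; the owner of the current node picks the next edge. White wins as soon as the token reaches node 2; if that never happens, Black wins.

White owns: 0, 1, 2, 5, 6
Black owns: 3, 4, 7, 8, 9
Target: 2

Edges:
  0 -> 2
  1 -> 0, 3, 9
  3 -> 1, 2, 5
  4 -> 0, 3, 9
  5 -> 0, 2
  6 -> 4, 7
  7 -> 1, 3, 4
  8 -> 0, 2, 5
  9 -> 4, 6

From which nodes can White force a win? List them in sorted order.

A0 = {2}
A1: add {0, 5} — 0 (White) has 0→2; 5 (White) has 5→2.
A2: add {1, 8} — 1 (White) has 1→0; 8 (Black): all of {0, 2, 5} already in.
A3: add {3} — 3 (Black): all of {1, 2, 5} already in.
A4 = A3; e.g. 4 (Black) can still go to 9. Fixed point.
White's winning region = {0, 1, 2, 3, 5, 8}.

0, 1, 2, 3, 5, 8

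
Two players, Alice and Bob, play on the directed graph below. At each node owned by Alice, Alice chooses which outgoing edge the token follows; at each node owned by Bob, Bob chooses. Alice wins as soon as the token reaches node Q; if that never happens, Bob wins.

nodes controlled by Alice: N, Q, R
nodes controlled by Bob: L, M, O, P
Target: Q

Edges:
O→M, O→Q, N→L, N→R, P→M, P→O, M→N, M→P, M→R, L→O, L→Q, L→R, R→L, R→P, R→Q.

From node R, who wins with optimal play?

Alice

A0 = {Q}
A1: add {R} — R (Alice) has R→Q.
R ∈ A1, so Alice can force the target.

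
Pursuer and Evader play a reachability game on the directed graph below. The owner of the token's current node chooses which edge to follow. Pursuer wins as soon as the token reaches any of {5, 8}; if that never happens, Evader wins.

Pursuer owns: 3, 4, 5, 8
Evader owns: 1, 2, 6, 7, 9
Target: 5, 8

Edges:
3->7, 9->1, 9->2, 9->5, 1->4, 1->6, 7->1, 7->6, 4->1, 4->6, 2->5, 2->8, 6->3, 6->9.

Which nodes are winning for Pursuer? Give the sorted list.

A0 = {5, 8}
A1: add {2} — 2 (Evader): all of {5, 8} already in.
A2 = A1; e.g. 1 (Evader) can still go to 4. Fixed point.
Pursuer's winning region = {2, 5, 8}.

2, 5, 8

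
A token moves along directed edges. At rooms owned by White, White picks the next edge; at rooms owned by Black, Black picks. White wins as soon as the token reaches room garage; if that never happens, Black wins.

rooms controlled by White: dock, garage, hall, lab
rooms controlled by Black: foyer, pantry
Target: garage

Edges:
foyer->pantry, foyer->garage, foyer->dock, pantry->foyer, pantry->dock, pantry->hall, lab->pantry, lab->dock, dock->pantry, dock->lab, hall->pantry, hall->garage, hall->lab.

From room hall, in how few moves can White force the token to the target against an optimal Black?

1

A0 = {garage}
A1: add {hall} — hall (White) has hall→garage.
A2 = A1; e.g. foyer (Black) can still go to pantry. Fixed point.
hall enters the attractor at level 1, so White can force the target in 1 move from there.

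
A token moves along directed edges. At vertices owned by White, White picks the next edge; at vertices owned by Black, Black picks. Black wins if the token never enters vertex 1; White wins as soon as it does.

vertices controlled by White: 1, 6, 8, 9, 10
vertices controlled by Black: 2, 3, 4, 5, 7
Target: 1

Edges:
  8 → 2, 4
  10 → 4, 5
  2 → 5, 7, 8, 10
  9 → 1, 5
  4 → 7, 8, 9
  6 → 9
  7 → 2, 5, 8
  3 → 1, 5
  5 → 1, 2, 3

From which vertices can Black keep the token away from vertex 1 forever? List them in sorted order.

2, 3, 4, 5, 7, 8, 10

A0 = {1}
A1: add {9} — 9 (White) has 9→1.
A2: add {6} — 6 (White) has 6→9.
A3 = A2; e.g. 2 (Black) can still go to 5. Fixed point.
White's attractor = {1, 6, 9}; Black avoids the target exactly from the complement.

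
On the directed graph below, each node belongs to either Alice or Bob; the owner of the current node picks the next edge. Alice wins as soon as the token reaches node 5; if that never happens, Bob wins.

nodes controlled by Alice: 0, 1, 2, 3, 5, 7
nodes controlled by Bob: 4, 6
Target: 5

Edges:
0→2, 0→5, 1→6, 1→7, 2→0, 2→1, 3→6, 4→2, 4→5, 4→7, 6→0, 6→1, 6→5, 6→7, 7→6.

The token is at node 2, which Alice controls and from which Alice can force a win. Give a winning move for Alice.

A0 = {5}
A1: add {0} — 0 (Alice) has 0→5.
A2: add {2} — 2 (Alice) has 2→0.
A3 = A2; e.g. 1 (Alice) has no edge into A2. Fixed point.
From 2, successor 0 is in the attractor (rank 1); the other successor 1 is not.

0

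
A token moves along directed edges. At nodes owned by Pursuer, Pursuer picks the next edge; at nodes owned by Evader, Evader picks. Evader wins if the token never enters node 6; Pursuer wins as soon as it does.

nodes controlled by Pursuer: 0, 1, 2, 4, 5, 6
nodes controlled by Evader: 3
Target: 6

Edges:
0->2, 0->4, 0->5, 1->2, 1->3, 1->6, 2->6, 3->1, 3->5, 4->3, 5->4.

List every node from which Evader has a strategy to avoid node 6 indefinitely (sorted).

A0 = {6}
A1: add {1, 2} — 1 (Pursuer) has 1→6; 2 (Pursuer) has 2→6.
A2: add {0} — 0 (Pursuer) has 0→2.
A3 = A2; e.g. 3 (Evader) can still go to 5. Fixed point.
Pursuer's attractor = {0, 1, 2, 6}; Evader avoids the target exactly from the complement.

3, 4, 5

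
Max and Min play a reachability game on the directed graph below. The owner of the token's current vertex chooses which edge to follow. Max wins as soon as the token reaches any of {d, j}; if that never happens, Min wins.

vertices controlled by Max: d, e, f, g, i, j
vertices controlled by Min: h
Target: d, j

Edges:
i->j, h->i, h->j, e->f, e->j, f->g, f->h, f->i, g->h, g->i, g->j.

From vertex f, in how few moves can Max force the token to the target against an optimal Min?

2

A0 = {d, j}
A1: add {e, g, i} — e (Max) has e→j; g (Max) has g→j; i (Max) has i→j.
A2: add {f, h} — f (Max) has f→g; h (Min): all of {i, j} already in.
A2 = all vertices. Fixed point.
f enters the attractor at level 2, so Max can force the target in 2 moves from there.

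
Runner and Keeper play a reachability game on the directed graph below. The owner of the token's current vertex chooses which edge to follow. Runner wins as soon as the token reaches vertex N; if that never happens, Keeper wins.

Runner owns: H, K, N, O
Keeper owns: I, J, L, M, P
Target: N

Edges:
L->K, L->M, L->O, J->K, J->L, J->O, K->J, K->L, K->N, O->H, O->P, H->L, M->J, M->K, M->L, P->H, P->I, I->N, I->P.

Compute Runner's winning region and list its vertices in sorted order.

A0 = {N}
A1: add {K} — K (Runner) has K→N.
A2 = A1; e.g. H (Runner) has no edge into A1. Fixed point.
Runner's winning region = {K, N}.

K, N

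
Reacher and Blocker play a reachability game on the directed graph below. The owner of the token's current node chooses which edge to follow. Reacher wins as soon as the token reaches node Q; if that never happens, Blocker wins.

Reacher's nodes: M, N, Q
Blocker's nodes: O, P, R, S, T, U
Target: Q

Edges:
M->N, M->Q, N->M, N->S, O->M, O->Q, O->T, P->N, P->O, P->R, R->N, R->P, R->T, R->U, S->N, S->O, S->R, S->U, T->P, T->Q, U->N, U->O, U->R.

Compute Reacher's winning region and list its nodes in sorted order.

M, N, Q

A0 = {Q}
A1: add {M} — M (Reacher) has M→Q.
A2: add {N} — N (Reacher) has N→M.
A3 = A2; e.g. O (Blocker) can still go to T. Fixed point.
Reacher's winning region = {M, N, Q}.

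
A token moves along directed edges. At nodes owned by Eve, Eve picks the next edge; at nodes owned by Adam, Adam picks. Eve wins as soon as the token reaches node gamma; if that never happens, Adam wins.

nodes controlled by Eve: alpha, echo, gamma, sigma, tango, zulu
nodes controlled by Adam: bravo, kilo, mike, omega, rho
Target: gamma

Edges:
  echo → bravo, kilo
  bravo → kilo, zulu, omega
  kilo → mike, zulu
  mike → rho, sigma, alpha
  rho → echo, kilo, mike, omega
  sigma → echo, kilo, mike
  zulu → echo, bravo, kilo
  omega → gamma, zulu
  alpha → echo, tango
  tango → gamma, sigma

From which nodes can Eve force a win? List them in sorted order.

A0 = {gamma}
A1: add {tango} — tango (Eve) has tango→gamma.
A2: add {alpha} — alpha (Eve) has alpha→tango.
A3 = A2; e.g. echo (Eve) has no edge into A2. Fixed point.
Eve's winning region = {alpha, gamma, tango}.

alpha, gamma, tango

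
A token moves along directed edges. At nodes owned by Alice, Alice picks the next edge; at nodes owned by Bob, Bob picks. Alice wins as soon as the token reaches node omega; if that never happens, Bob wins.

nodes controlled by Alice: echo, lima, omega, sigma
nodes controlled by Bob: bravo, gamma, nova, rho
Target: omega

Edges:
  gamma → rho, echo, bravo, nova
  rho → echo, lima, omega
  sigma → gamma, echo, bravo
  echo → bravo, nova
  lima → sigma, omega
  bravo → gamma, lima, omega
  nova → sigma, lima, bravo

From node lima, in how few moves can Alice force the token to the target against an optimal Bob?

1

A0 = {omega}
A1: add {lima} — lima (Alice) has lima→omega.
A2 = A1; e.g. gamma (Bob) can still go to rho. Fixed point.
lima enters the attractor at level 1, so Alice can force the target in 1 move from there.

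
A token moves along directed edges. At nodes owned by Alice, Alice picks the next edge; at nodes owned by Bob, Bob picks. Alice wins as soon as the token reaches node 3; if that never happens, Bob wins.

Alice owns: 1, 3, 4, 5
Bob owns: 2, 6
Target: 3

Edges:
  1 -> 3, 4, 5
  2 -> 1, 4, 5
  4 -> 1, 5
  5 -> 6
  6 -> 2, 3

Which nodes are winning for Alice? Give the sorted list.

1, 3, 4

A0 = {3}
A1: add {1} — 1 (Alice) has 1→3.
A2: add {4} — 4 (Alice) has 4→1.
A3 = A2; e.g. 2 (Bob) can still go to 5. Fixed point.
Alice's winning region = {1, 3, 4}.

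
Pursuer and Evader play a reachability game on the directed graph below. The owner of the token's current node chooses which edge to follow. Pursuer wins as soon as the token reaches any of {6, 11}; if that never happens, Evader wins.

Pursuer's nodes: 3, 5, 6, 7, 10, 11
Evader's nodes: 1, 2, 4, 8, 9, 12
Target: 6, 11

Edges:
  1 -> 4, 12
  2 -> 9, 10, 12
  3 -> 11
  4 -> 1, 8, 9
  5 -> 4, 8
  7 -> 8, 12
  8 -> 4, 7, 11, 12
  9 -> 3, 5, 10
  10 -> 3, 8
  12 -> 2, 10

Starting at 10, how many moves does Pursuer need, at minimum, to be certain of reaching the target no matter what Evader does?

2

A0 = {6, 11}
A1: add {3} — 3 (Pursuer) has 3→11.
A2: add {10} — 10 (Pursuer) has 10→3.
A3 = A2; e.g. 1 (Evader) can still go to 4. Fixed point.
10 enters the attractor at level 2, so Pursuer can force the target in 2 moves from there.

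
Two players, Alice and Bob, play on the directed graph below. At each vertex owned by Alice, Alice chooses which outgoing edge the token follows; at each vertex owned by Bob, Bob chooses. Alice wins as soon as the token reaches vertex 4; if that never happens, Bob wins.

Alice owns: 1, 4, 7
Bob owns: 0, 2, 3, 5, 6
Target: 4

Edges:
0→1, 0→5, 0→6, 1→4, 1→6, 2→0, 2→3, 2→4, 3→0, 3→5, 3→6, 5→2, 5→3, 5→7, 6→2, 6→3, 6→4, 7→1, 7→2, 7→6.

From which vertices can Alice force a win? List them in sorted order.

A0 = {4}
A1: add {1} — 1 (Alice) has 1→4.
A2: add {7} — 7 (Alice) has 7→1.
A3 = A2; e.g. 0 (Bob) can still go to 5. Fixed point.
Alice's winning region = {1, 4, 7}.

1, 4, 7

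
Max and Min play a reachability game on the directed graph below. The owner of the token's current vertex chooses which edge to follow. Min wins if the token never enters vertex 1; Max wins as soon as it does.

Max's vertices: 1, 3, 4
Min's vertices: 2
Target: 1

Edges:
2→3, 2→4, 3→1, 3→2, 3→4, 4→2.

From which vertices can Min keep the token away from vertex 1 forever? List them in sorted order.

A0 = {1}
A1: add {3} — 3 (Max) has 3→1.
A2 = A1; e.g. 2 (Min) can still go to 4. Fixed point.
Max's attractor = {1, 3}; Min avoids the target exactly from the complement.

2, 4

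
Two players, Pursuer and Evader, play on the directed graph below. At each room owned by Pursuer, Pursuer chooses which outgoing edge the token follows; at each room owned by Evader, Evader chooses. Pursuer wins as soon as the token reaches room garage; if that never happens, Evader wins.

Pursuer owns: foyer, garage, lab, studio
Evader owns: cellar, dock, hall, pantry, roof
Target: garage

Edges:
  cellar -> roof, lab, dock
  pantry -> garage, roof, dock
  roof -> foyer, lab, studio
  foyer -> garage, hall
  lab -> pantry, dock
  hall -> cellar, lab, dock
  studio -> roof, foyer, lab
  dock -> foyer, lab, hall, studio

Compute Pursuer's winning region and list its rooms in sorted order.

A0 = {garage}
A1: add {foyer} — foyer (Pursuer) has foyer→garage.
A2: add {studio} — studio (Pursuer) has studio→foyer.
A3 = A2; e.g. cellar (Evader) can still go to roof. Fixed point.
Pursuer's winning region = {foyer, garage, studio}.

foyer, garage, studio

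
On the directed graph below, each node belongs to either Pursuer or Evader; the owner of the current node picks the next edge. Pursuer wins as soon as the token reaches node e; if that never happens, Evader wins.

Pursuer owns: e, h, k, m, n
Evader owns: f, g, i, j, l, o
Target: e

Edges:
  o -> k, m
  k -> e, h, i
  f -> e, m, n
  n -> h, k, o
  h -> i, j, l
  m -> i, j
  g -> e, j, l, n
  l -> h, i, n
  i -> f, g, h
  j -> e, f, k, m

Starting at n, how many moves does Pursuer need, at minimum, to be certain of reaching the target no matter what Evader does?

A0 = {e}
A1: add {k} — k (Pursuer) has k→e.
A2: add {n} — n (Pursuer) has n→k.
A3 = A2; e.g. f (Evader) can still go to m. Fixed point.
n enters the attractor at level 2, so Pursuer can force the target in 2 moves from there.

2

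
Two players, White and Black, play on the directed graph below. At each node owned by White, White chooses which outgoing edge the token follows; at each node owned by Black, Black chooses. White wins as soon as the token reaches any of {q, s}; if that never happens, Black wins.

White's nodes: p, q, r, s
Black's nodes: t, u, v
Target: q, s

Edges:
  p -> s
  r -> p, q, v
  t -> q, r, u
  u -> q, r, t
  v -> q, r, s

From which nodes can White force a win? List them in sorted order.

A0 = {q, s}
A1: add {p, r} — p (White) has p→s; r (White) has r→q.
A2: add {v} — v (Black): all of {q, r, s} already in.
A3 = A2; e.g. t (Black) can still go to u. Fixed point.
White's winning region = {p, q, r, s, v}.

p, q, r, s, v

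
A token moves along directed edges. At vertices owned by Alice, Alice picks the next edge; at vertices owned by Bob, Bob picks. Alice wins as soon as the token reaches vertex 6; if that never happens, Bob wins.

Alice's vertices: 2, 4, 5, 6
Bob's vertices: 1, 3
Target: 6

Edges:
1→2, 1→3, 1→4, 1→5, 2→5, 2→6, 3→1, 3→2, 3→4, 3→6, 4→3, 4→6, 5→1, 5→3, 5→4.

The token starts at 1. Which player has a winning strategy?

A0 = {6}
A1: add {2, 4} — 2 (Alice) has 2→6; 4 (Alice) has 4→6.
A2: add {5} — 5 (Alice) has 5→4.
A3 = A2; e.g. 1 (Bob) can still go to 3. Fixed point.
1 never enters the attractor, so Bob can avoid the target forever.

Bob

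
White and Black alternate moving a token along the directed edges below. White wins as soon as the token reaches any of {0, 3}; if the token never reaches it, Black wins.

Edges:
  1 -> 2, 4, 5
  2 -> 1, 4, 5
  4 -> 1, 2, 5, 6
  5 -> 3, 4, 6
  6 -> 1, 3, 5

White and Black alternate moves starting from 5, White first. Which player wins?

White

Track states (vertex, player-to-move).
A0 = {(0,White), (0,Black), (3,White), (3,Black)}
A1: add {(5,White), (6,White)}.
(5,White) ∈ A1 ⇒ White forces the target.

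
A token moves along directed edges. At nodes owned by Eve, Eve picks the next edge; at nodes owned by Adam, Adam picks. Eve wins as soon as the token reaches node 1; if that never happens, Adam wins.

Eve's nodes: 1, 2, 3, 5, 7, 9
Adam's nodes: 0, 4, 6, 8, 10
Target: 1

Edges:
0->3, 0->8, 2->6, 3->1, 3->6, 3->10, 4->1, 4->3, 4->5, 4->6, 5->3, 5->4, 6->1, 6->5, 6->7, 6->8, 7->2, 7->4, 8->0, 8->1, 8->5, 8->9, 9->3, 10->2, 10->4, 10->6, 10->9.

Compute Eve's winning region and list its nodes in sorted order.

A0 = {1}
A1: add {3} — 3 (Eve) has 3→1.
A2: add {5, 9} — 5 (Eve) has 5→3; 9 (Eve) has 9→3.
A3 = A2; e.g. 0 (Adam) can still go to 8. Fixed point.
Eve's winning region = {1, 3, 5, 9}.

1, 3, 5, 9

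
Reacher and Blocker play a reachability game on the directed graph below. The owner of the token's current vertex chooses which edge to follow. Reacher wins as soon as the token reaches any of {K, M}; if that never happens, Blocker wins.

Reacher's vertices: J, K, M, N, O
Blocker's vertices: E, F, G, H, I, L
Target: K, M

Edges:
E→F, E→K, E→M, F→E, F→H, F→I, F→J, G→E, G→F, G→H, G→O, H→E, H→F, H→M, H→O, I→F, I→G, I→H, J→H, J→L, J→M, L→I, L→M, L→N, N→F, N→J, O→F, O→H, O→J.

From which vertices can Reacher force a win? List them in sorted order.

A0 = {K, M}
A1: add {J} — J (Reacher) has J→M.
A2: add {N, O} — N (Reacher) has N→J; O (Reacher) has O→J.
A3 = A2; e.g. E (Blocker) can still go to F. Fixed point.
Reacher's winning region = {J, K, M, N, O}.

J, K, M, N, O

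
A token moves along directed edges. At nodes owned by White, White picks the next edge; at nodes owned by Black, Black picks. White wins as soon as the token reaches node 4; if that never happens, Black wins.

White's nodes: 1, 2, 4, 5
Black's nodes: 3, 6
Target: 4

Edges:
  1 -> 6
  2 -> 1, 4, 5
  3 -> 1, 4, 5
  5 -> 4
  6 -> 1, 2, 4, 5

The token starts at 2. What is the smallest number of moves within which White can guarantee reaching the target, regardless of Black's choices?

A0 = {4}
A1: add {2, 5} — 2 (White) has 2→4; 5 (White) has 5→4.
A2 = A1; e.g. 1 (White) has no edge into A1. Fixed point.
2 enters the attractor at level 1, so White can force the target in 1 move from there.

1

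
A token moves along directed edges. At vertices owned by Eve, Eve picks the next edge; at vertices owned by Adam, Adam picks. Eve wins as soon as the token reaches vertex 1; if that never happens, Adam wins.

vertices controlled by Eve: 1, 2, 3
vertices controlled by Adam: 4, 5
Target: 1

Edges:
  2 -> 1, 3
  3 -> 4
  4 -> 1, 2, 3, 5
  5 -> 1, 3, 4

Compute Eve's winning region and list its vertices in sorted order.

A0 = {1}
A1: add {2} — 2 (Eve) has 2→1.
A2 = A1; e.g. 3 (Eve) has no edge into A1. Fixed point.
Eve's winning region = {1, 2}.

1, 2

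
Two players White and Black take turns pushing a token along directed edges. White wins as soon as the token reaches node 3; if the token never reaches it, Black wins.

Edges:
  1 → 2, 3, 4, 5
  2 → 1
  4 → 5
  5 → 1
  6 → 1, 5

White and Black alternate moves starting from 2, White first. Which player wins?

Black

Track states (vertex, player-to-move).
A0 = {(3,White), (3,Black)}
A1: add {(1,White)}.
A2: add {(2,Black), (5,Black)}.
A3: add {(4,White), (6,White)}.
A4 = A3; e.g. (1,Black) stays out. (2,White) never enters ⇒ Black avoids the target.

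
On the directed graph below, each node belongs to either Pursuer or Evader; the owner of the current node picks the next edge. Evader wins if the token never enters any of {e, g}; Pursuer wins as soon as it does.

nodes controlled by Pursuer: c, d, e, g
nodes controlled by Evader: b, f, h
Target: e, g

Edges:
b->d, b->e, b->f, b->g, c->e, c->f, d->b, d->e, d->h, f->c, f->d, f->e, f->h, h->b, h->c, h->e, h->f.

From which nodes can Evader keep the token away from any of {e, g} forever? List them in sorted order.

b, f, h

A0 = {e, g}
A1: add {c, d} — c (Pursuer) has c→e; d (Pursuer) has d→e.
A2 = A1; e.g. b (Evader) can still go to f. Fixed point.
Pursuer's attractor = {c, d, e, g}; Evader avoids the target exactly from the complement.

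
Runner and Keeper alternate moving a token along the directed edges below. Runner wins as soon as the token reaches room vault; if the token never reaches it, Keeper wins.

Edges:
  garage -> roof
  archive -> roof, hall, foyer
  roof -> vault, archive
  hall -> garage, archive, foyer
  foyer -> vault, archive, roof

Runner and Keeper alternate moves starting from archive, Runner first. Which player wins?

Track states (vertex, player-to-move).
A0 = {(vault,Runner), (vault,Keeper)}
A1: add {(roof,Runner), (foyer,Runner)}.
A2: add {(garage,Keeper)}.
A3: add {(hall,Runner)}.
A4: add {(archive,Keeper)}.
A5 = A4; e.g. (garage,Runner) stays out. (archive,Runner) never enters ⇒ Keeper avoids the target.

Keeper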